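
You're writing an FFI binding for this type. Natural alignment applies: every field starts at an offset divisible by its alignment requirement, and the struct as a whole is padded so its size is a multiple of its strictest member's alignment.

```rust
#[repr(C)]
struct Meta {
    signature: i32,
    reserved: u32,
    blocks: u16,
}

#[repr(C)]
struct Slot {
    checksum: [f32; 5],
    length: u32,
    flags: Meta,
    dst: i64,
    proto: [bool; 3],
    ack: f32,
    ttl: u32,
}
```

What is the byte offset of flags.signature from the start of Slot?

Meta: @0: signature [4B, align 4] → 4; @4: reserved [4B, align 4] → 8; @8: blocks [2B, align 2] → 10; +2 tail pad (align 4); size 12, align 4
@0: checksum [20B, align 4] → 20
@20: length [4B, align 4] → 24
@24: flags [12B, align 4] → 36
within Meta: signature at 0
24 + 0 = 24

24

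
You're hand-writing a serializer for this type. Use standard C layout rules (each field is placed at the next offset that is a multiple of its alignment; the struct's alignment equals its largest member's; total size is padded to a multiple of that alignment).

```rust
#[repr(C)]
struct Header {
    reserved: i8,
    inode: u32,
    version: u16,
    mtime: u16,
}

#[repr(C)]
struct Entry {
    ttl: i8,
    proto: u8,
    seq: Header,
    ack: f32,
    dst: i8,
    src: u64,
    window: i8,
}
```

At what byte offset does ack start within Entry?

16

Header: reserved at 0 (size 1, align 1) → ends 1; pad 3 to align 4 for inode; inode at 4 (size 4, align 4) → ends 8; version at 8 (size 2, align 2) → ends 10; mtime at 10 (size 2, align 2) → ends 12; total 12 bytes, alignment 4
ttl at 0 (size 1, align 1) → ends 1
proto at 1 (size 1, align 1) → ends 2
pad 2 to align 4 for seq
seq at 4 (size 12, align 4) → ends 16
ack at 16 (size 4, align 4) → ends 20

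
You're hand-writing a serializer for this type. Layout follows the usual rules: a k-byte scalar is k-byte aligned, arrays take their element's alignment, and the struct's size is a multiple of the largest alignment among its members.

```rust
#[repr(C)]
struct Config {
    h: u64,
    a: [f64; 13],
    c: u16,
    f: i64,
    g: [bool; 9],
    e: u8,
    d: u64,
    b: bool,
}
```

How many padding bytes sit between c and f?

6

h at 0 (size 8, align 8) → ends 8
a at 8 (size 104, align 8) → ends 112
c at 112 (size 2, align 2) → ends 114
pad 6 to align 8 for f
f at 120 (size 8, align 8) → ends 128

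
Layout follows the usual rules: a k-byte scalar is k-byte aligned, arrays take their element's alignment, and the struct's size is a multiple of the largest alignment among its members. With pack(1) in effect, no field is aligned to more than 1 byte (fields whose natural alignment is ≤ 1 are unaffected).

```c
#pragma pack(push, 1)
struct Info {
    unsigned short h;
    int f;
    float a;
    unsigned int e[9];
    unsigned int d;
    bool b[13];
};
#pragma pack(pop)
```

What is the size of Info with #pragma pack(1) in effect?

h at 0 (size 2, align 1) → ends 2
f at 2 (size 4, align 1) → ends 6
a at 6 (size 4, align 1) → ends 10
e at 10 (size 36, align 1) → ends 46
d at 46 (size 4, align 1) → ends 50
b at 50 (size 13, align 1) → ends 63
total 63 bytes, alignment 1

63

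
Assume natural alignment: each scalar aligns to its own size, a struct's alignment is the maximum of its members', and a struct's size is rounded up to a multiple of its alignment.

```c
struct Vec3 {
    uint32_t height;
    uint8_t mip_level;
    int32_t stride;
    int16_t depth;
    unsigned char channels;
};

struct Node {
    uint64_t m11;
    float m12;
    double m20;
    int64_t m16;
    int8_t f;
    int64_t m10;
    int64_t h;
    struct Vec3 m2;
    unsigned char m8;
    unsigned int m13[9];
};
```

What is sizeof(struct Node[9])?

1008

Vec3: @0: height [4B, align 4] → 4; @4: mip_level [1B, align 1] → 5; +3 pad (align 4); @8: stride [4B, align 4] → 12; @12: depth [2B, align 2] → 14; @14: channels [1B, align 1] → 15; +1 tail pad (align 4); size 16, align 4
@0: m11 [8B, align 8] → 8
@8: m12 [4B, align 4] → 12
+4 pad (align 8)
@16: m20 [8B, align 8] → 24
@24: m16 [8B, align 8] → 32
@32: f [1B, align 1] → 33
+7 pad (align 8)
@40: m10 [8B, align 8] → 48
@48: h [8B, align 8] → 56
@56: m2 [16B, align 4] → 72
@72: m8 [1B, align 1] → 73
+3 pad (align 4)
@76: m13 [36B, align 4] → 112
size 112, align 8
array of 9: 9 × 112 = 1008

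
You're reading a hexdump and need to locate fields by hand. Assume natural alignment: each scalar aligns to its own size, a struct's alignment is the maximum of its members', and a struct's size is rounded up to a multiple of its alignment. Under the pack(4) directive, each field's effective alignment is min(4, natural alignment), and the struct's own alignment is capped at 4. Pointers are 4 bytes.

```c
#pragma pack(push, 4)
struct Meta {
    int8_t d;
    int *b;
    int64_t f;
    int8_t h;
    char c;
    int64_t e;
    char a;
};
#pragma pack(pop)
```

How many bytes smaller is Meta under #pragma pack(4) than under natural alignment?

8

natural layout:
  d at 0 (size 1, align 1) → ends 1
  pad 3 to align 4 for b
  b at 4 (size 4, align 4) → ends 8
  f at 8 (size 8, align 8) → ends 16
  h at 16 (size 1, align 1) → ends 17
  c at 17 (size 1, align 1) → ends 18
  pad 6 to align 8 for e
  e at 24 (size 8, align 8) → ends 32
  a at 32 (size 1, align 1) → ends 33
  tail pad 7 to reach multiple of 8
  total 40 bytes, alignment 8
packed(4) layout:
  d at 0 (size 1, align 1) → ends 1
  pad 3 to align 4 for b
  b at 4 (size 4, align 4) → ends 8
  f at 8 (size 8, align 4) → ends 16
  h at 16 (size 1, align 1) → ends 17
  c at 17 (size 1, align 1) → ends 18
  pad 2 to align 4 for e
  e at 20 (size 8, align 4) → ends 28
  a at 28 (size 1, align 1) → ends 29
  tail pad 3 to reach multiple of 4
  total 32 bytes, alignment 4
40 − 32 = 8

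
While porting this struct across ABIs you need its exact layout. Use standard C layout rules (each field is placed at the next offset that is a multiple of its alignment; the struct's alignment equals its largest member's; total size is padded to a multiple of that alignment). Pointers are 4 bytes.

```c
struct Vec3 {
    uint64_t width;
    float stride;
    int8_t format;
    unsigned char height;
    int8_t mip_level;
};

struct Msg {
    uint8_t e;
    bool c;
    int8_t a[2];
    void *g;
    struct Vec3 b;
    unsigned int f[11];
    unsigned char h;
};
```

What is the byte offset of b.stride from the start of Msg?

Vec3: width at 0 (size 8, align 8) → ends 8; stride at 8 (size 4, align 4) → ends 12; format at 12 (size 1, align 1) → ends 13; height at 13 (size 1, align 1) → ends 14; mip_level at 14 (size 1, align 1) → ends 15; tail pad 1 to reach multiple of 8; total 16 bytes, alignment 8
e at 0 (size 1, align 1) → ends 1
c at 1 (size 1, align 1) → ends 2
a at 2 (size 2, align 1) → ends 4
g at 4 (size 4, align 4) → ends 8
b at 8 (size 16, align 8) → ends 24
within Vec3: stride at 8
8 + 8 = 16

16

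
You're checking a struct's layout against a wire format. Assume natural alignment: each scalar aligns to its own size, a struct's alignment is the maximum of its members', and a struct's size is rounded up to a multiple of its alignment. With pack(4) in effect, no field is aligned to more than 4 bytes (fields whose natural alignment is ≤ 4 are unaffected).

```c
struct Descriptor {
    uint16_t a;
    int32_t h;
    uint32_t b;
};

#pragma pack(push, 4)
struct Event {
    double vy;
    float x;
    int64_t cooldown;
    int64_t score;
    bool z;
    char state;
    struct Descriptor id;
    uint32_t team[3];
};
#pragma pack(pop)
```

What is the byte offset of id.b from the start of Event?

Descriptor: a at 0 (size 2, align 2) → ends 2; pad 2 to align 4 for h; h at 4 (size 4, align 4) → ends 8; b at 8 (size 4, align 4) → ends 12; total 12 bytes, alignment 4
vy at 0 (size 8, align 4) → ends 8
x at 8 (size 4, align 4) → ends 12
cooldown at 12 (size 8, align 4) → ends 20
score at 20 (size 8, align 4) → ends 28
z at 28 (size 1, align 1) → ends 29
state at 29 (size 1, align 1) → ends 30
pad 2 to align 4 for id
id at 32 (size 12, align 4) → ends 44
within Descriptor: b at 8
32 + 8 = 40

40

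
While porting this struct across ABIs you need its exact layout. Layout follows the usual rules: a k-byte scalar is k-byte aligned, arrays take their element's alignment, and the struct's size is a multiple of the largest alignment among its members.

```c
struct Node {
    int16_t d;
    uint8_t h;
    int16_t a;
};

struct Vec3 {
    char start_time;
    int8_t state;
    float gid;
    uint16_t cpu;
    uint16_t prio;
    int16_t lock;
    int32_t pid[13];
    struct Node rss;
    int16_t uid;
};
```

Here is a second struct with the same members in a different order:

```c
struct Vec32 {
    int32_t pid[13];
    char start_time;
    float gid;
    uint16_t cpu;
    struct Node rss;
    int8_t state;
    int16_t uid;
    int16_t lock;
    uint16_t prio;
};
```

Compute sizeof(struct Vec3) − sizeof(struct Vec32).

Node: d at 0 (size 2, align 2) → ends 2; h at 2 (size 1, align 1) → ends 3; pad 1 to align 2 for a; a at 4 (size 2, align 2) → ends 6; total 6 bytes, alignment 2
start_time at 0 (size 1, align 1) → ends 1
state at 1 (size 1, align 1) → ends 2
pad 2 to align 4 for gid
gid at 4 (size 4, align 4) → ends 8
cpu at 8 (size 2, align 2) → ends 10
prio at 10 (size 2, align 2) → ends 12
lock at 12 (size 2, align 2) → ends 14
pad 2 to align 4 for pid
pid at 16 (size 52, align 4) → ends 68
rss at 68 (size 6, align 2) → ends 74
uid at 74 (size 2, align 2) → ends 76
total 76 bytes, alignment 4
— Vec32 —
pid at 0 (size 52, align 4) → ends 52
start_time at 52 (size 1, align 1) → ends 53
pad 3 to align 4 for gid
gid at 56 (size 4, align 4) → ends 60
cpu at 60 (size 2, align 2) → ends 62
rss at 62 (size 6, align 2) → ends 68
state at 68 (size 1, align 1) → ends 69
pad 1 to align 2 for uid
uid at 70 (size 2, align 2) → ends 72
lock at 72 (size 2, align 2) → ends 74
prio at 74 (size 2, align 2) → ends 76
total 76 bytes, alignment 4
76 − 76 = 0

0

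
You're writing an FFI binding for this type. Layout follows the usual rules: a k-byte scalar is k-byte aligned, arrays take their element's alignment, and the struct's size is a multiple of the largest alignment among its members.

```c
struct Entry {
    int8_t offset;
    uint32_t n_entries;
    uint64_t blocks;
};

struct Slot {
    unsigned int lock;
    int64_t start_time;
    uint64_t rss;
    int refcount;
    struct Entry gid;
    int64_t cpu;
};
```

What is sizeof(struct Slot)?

Entry: 0..1  offset  (1B, 1-aligned); 1..4  -- padding (3B); 4..8  n_entries  (4B, 4-aligned); 8..16  blocks  (8B, 8-aligned); sizeof = 16, alignof = 8
0..4  lock  (4B, 4-aligned)
4..8  -- padding (4B)
8..16  start_time  (8B, 8-aligned)
16..24  rss  (8B, 8-aligned)
24..28  refcount  (4B, 4-aligned)
28..32  -- padding (4B)
32..48  gid  (16B, 8-aligned)
48..56  cpu  (8B, 8-aligned)
sizeof = 56, alignof = 8

56 bytes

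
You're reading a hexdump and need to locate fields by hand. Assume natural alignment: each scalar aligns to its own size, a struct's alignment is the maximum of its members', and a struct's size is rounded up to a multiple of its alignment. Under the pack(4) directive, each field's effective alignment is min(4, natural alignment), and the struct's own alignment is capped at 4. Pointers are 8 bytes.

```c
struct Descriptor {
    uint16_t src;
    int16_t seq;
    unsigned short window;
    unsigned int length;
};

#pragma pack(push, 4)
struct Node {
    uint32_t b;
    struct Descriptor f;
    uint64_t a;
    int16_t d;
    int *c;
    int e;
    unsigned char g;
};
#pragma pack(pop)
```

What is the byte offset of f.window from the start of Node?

8

Descriptor: 0..2  src  (2B, 2-aligned); 2..4  seq  (2B, 2-aligned); 4..6  window  (2B, 2-aligned); 6..8  -- padding (2B); 8..12  length  (4B, 4-aligned); sizeof = 12, alignof = 4
0..4  b  (4B, 4-aligned)
4..16  f  (12B, 4-aligned)
within Descriptor: window at 4
4 + 4 = 8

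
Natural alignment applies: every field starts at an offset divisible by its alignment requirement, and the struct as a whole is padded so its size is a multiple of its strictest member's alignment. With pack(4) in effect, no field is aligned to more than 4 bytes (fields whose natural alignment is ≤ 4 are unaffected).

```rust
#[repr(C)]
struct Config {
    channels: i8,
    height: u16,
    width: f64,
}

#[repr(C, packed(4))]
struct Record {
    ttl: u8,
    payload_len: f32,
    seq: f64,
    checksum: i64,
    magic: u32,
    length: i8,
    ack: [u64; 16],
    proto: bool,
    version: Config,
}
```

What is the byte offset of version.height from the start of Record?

166

Config: channels at 0 (size 1, align 1) → ends 1; pad 1 to align 2 for height; height at 2 (size 2, align 2) → ends 4; pad 4 to align 8 for width; width at 8 (size 8, align 8) → ends 16; total 16 bytes, alignment 8
ttl at 0 (size 1, align 1) → ends 1
pad 3 to align 4 for payload_len
payload_len at 4 (size 4, align 4) → ends 8
seq at 8 (size 8, align 4) → ends 16
checksum at 16 (size 8, align 4) → ends 24
magic at 24 (size 4, align 4) → ends 28
length at 28 (size 1, align 1) → ends 29
pad 3 to align 4 for ack
ack at 32 (size 128, align 4) → ends 160
proto at 160 (size 1, align 1) → ends 161
pad 3 to align 4 for version
version at 164 (size 16, align 4) → ends 180
within Config: height at 2
164 + 2 = 166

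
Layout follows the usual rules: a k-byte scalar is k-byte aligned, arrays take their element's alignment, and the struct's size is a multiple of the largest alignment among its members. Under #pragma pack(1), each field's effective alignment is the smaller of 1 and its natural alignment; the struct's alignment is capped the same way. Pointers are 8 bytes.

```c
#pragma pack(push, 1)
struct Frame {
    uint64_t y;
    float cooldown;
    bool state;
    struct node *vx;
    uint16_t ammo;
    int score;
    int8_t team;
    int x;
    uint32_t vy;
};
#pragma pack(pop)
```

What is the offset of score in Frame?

@0: y [8B, align 1] → 8
@8: cooldown [4B, align 1] → 12
@12: state [1B, align 1] → 13
@13: vx [8B, align 1] → 21
@21: ammo [2B, align 1] → 23
@23: score [4B, align 1] → 27

23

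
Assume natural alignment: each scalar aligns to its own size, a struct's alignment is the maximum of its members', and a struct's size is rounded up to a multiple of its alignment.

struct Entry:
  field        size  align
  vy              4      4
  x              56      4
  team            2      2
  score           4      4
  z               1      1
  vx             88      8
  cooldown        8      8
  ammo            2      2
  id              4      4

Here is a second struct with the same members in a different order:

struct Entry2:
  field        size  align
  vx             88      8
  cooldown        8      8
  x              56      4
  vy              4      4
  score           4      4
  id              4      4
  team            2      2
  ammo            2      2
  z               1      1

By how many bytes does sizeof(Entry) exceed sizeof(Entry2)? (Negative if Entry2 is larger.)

0

vy at 0 (size 4, align 4) → ends 4
x at 4 (size 56, align 4) → ends 60
team at 60 (size 2, align 2) → ends 62
pad 2 to align 4 for score
score at 64 (size 4, align 4) → ends 68
z at 68 (size 1, align 1) → ends 69
pad 3 to align 8 for vx
vx at 72 (size 88, align 8) → ends 160
cooldown at 160 (size 8, align 8) → ends 168
ammo at 168 (size 2, align 2) → ends 170
pad 2 to align 4 for id
id at 172 (size 4, align 4) → ends 176
total 176 bytes, alignment 8
— Entry2 —
vx at 0 (size 88, align 8) → ends 88
cooldown at 88 (size 8, align 8) → ends 96
x at 96 (size 56, align 4) → ends 152
vy at 152 (size 4, align 4) → ends 156
score at 156 (size 4, align 4) → ends 160
id at 160 (size 4, align 4) → ends 164
team at 164 (size 2, align 2) → ends 166
ammo at 166 (size 2, align 2) → ends 168
z at 168 (size 1, align 1) → ends 169
tail pad 7 to reach multiple of 8
total 176 bytes, alignment 8
176 − 176 = 0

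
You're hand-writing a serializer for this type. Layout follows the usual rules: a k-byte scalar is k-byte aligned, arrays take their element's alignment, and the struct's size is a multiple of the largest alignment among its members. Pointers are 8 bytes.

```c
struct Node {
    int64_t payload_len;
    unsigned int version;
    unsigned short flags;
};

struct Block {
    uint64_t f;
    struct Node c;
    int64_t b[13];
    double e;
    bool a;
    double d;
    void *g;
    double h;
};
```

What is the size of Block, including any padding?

168 bytes

Node: payload_len at 0 (size 8, align 8) → ends 8; version at 8 (size 4, align 4) → ends 12; flags at 12 (size 2, align 2) → ends 14; tail pad 2 to reach multiple of 8; total 16 bytes, alignment 8
f at 0 (size 8, align 8) → ends 8
c at 8 (size 16, align 8) → ends 24
b at 24 (size 104, align 8) → ends 128
e at 128 (size 8, align 8) → ends 136
a at 136 (size 1, align 1) → ends 137
pad 7 to align 8 for d
d at 144 (size 8, align 8) → ends 152
g at 152 (size 8, align 8) → ends 160
h at 160 (size 8, align 8) → ends 168
total 168 bytes, alignment 8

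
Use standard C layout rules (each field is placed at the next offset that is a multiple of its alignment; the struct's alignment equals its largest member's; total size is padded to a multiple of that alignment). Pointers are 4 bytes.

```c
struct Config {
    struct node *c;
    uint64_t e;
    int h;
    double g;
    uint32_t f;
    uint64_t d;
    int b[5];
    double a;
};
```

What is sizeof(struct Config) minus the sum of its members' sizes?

@0: c [4B, align 4] → 4
+4 pad (align 8)
@8: e [8B, align 8] → 16
@16: h [4B, align 4] → 20
+4 pad (align 8)
@24: g [8B, align 8] → 32
@32: f [4B, align 4] → 36
+4 pad (align 8)
@40: d [8B, align 8] → 48
@48: b [20B, align 4] → 68
+4 pad (align 8)
@72: a [8B, align 8] → 80
size 80, align 8
data bytes 64, size 80 → padding 16

16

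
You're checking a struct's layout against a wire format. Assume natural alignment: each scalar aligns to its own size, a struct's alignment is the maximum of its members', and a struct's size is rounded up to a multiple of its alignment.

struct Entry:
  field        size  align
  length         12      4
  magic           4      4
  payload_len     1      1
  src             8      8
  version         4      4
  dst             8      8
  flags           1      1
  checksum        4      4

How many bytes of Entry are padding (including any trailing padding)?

14

@0: length [12B, align 4] → 12
@12: magic [4B, align 4] → 16
@16: payload_len [1B, align 1] → 17
+7 pad (align 8)
@24: src [8B, align 8] → 32
@32: version [4B, align 4] → 36
+4 pad (align 8)
@40: dst [8B, align 8] → 48
@48: flags [1B, align 1] → 49
+3 pad (align 4)
@52: checksum [4B, align 4] → 56
size 56, align 8
data bytes 42, size 56 → padding 14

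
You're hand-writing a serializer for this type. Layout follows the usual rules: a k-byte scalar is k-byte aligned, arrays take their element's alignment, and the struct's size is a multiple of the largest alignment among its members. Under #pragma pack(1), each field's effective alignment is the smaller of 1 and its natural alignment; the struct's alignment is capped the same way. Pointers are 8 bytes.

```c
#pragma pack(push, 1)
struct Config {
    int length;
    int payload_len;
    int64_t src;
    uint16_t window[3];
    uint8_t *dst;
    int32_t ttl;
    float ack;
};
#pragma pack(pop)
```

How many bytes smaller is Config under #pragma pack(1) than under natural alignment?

natural layout:
  length at 0 (size 4, align 4) → ends 4
  payload_len at 4 (size 4, align 4) → ends 8
  src at 8 (size 8, align 8) → ends 16
  window at 16 (size 6, align 2) → ends 22
  pad 2 to align 8 for dst
  dst at 24 (size 8, align 8) → ends 32
  ttl at 32 (size 4, align 4) → ends 36
  ack at 36 (size 4, align 4) → ends 40
  total 40 bytes, alignment 8
packed(1) layout:
  length at 0 (size 4, align 1) → ends 4
  payload_len at 4 (size 4, align 1) → ends 8
  src at 8 (size 8, align 1) → ends 16
  window at 16 (size 6, align 1) → ends 22
  dst at 22 (size 8, align 1) → ends 30
  ttl at 30 (size 4, align 1) → ends 34
  ack at 34 (size 4, align 1) → ends 38
  total 38 bytes, alignment 1
40 − 38 = 2

2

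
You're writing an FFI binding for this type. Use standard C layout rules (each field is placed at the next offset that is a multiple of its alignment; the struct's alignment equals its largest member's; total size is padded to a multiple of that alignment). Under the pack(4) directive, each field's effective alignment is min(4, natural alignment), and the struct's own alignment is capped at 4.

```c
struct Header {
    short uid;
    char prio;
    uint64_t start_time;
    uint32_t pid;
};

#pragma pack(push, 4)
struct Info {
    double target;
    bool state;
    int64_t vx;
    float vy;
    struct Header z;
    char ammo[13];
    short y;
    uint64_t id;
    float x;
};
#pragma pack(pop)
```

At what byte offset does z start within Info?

Header: uid at 0 (size 2, align 2) → ends 2; prio at 2 (size 1, align 1) → ends 3; pad 5 to align 8 for start_time; start_time at 8 (size 8, align 8) → ends 16; pid at 16 (size 4, align 4) → ends 20; tail pad 4 to reach multiple of 8; total 24 bytes, alignment 8
target at 0 (size 8, align 4) → ends 8
state at 8 (size 1, align 1) → ends 9
pad 3 to align 4 for vx
vx at 12 (size 8, align 4) → ends 20
vy at 20 (size 4, align 4) → ends 24
z at 24 (size 24, align 4) → ends 48

24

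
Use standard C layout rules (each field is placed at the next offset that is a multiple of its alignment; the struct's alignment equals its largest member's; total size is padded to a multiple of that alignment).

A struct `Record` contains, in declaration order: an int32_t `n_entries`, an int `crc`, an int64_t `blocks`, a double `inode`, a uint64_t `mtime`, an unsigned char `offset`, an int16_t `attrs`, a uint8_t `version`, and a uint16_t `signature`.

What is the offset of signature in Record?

38

0..4  n_entries  (4B, 4-aligned)
4..8  crc  (4B, 4-aligned)
8..16  blocks  (8B, 8-aligned)
16..24  inode  (8B, 8-aligned)
24..32  mtime  (8B, 8-aligned)
32..33  offset  (1B, 1-aligned)
33..34  -- padding (1B)
34..36  attrs  (2B, 2-aligned)
36..37  version  (1B, 1-aligned)
37..38  -- padding (1B)
38..40  signature  (2B, 2-aligned)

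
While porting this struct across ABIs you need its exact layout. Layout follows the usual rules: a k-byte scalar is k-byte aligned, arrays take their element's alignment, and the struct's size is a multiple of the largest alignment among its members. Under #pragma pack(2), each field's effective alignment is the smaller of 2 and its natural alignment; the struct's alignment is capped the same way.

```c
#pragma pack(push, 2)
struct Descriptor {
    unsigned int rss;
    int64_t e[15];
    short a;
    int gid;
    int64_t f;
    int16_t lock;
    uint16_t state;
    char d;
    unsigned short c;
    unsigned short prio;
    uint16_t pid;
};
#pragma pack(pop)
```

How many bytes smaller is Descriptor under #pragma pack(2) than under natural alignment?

10

natural layout:
  0..4  rss  (4B, 4-aligned)
  4..8  -- padding (4B)
  8..128  e  (120B, 8-aligned)
  128..130  a  (2B, 2-aligned)
  130..132  -- padding (2B)
  132..136  gid  (4B, 4-aligned)
  136..144  f  (8B, 8-aligned)
  144..146  lock  (2B, 2-aligned)
  146..148  state  (2B, 2-aligned)
  148..149  d  (1B, 1-aligned)
  149..150  -- padding (1B)
  150..152  c  (2B, 2-aligned)
  152..154  prio  (2B, 2-aligned)
  154..156  pid  (2B, 2-aligned)
  156..160  -- tail padding (4B)
  sizeof = 160, alignof = 8
packed(2) layout:
  0..4  rss  (4B, 2-aligned)
  4..124  e  (120B, 2-aligned)
  124..126  a  (2B, 2-aligned)
  126..130  gid  (4B, 2-aligned)
  130..138  f  (8B, 2-aligned)
  138..140  lock  (2B, 2-aligned)
  140..142  state  (2B, 2-aligned)
  142..143  d  (1B, 1-aligned)
  143..144  -- padding (1B)
  144..146  c  (2B, 2-aligned)
  146..148  prio  (2B, 2-aligned)
  148..150  pid  (2B, 2-aligned)
  sizeof = 150, alignof = 2
160 − 150 = 10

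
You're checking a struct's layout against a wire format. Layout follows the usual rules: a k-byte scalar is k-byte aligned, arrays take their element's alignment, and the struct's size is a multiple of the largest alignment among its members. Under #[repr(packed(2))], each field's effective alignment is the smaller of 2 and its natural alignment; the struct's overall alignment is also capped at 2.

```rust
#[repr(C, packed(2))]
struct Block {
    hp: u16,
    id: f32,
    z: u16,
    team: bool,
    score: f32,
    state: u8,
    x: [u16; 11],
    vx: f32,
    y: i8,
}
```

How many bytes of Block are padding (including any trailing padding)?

0..2  hp  (2B, 2-aligned)
2..6  id  (4B, 2-aligned)
6..8  z  (2B, 2-aligned)
8..9  team  (1B, 1-aligned)
9..10  -- padding (1B)
10..14  score  (4B, 2-aligned)
14..15  state  (1B, 1-aligned)
15..16  -- padding (1B)
16..38  x  (22B, 2-aligned)
38..42  vx  (4B, 2-aligned)
42..43  y  (1B, 1-aligned)
43..44  -- tail padding (1B)
sizeof = 44, alignof = 2
data bytes 41, size 44 → padding 3

3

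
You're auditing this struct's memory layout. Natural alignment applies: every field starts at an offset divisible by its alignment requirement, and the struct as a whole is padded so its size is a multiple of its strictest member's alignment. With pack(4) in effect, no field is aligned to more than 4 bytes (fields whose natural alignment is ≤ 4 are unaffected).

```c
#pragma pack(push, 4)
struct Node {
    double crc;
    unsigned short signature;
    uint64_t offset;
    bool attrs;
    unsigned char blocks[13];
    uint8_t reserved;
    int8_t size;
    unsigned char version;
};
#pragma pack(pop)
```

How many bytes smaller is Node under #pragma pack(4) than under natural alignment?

natural layout:
  0..8  crc  (8B, 8-aligned)
  8..10  signature  (2B, 2-aligned)
  10..16  -- padding (6B)
  16..24  offset  (8B, 8-aligned)
  24..25  attrs  (1B, 1-aligned)
  25..38  blocks  (13B, 1-aligned)
  38..39  reserved  (1B, 1-aligned)
  39..40  size  (1B, 1-aligned)
  40..41  version  (1B, 1-aligned)
  41..48  -- tail padding (7B)
  sizeof = 48, alignof = 8
packed(4) layout:
  0..8  crc  (8B, 4-aligned)
  8..10  signature  (2B, 2-aligned)
  10..12  -- padding (2B)
  12..20  offset  (8B, 4-aligned)
  20..21  attrs  (1B, 1-aligned)
  21..34  blocks  (13B, 1-aligned)
  34..35  reserved  (1B, 1-aligned)
  35..36  size  (1B, 1-aligned)
  36..37  version  (1B, 1-aligned)
  37..40  -- tail padding (3B)
  sizeof = 40, alignof = 4
48 − 40 = 8

8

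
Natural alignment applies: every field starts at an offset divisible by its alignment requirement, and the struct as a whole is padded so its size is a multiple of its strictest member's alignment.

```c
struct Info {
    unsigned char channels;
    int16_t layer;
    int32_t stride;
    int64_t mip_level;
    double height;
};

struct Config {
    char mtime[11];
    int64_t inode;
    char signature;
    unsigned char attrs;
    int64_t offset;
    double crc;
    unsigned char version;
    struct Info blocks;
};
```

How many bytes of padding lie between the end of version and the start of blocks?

Info: @0: channels [1B, align 1] → 1; +1 pad (align 2); @2: layer [2B, align 2] → 4; @4: stride [4B, align 4] → 8; @8: mip_level [8B, align 8] → 16; @16: height [8B, align 8] → 24; size 24, align 8
@0: mtime [11B, align 1] → 11
+5 pad (align 8)
@16: inode [8B, align 8] → 24
@24: signature [1B, align 1] → 25
@25: attrs [1B, align 1] → 26
+6 pad (align 8)
@32: offset [8B, align 8] → 40
@40: crc [8B, align 8] → 48
@48: version [1B, align 1] → 49
+7 pad (align 8)
@56: blocks [24B, align 8] → 80

7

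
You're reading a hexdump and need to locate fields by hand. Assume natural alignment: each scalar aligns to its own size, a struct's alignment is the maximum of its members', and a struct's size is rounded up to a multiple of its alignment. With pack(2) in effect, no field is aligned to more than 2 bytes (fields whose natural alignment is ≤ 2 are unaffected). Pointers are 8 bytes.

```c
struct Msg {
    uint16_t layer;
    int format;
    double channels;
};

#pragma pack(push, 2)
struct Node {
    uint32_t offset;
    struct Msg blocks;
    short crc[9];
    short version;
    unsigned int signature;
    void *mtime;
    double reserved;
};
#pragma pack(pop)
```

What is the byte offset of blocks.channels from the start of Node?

12

Msg: layer at 0 (size 2, align 2) → ends 2; pad 2 to align 4 for format; format at 4 (size 4, align 4) → ends 8; channels at 8 (size 8, align 8) → ends 16; total 16 bytes, alignment 8
offset at 0 (size 4, align 2) → ends 4
blocks at 4 (size 16, align 2) → ends 20
within Msg: channels at 8
4 + 8 = 12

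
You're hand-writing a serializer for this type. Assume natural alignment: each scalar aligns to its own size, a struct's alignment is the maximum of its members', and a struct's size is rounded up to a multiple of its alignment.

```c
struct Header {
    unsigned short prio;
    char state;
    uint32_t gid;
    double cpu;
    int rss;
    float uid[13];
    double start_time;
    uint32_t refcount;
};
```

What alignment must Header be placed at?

member alignments: prio=2, state=1, gid=4, cpu=8, rss=4, uid=4, start_time=8, refcount=4
max = 8

8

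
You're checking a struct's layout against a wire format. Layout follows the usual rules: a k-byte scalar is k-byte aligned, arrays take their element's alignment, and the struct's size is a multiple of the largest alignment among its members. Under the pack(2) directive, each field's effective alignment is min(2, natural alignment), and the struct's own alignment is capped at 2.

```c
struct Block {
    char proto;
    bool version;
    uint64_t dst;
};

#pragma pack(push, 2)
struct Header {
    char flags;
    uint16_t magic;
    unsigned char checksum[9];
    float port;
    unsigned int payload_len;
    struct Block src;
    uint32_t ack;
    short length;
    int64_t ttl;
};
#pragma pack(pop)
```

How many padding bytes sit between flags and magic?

Block: 0..1  proto  (1B, 1-aligned); 1..2  version  (1B, 1-aligned); 2..8  -- padding (6B); 8..16  dst  (8B, 8-aligned); sizeof = 16, alignof = 8
0..1  flags  (1B, 1-aligned)
1..2  -- padding (1B)
2..4  magic  (2B, 2-aligned)

1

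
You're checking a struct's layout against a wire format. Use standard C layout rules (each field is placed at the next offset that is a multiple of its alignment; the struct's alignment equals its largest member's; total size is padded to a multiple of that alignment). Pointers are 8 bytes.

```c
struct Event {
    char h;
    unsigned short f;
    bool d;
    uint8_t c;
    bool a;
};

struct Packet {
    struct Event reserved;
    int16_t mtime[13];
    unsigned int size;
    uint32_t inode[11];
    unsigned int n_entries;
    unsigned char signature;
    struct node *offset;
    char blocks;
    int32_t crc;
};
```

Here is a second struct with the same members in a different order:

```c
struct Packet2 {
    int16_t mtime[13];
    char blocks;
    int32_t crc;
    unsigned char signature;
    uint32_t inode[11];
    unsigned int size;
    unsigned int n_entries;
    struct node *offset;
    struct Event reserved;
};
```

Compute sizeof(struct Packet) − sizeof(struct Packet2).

Event: @0: h [1B, align 1] → 1; +1 pad (align 2); @2: f [2B, align 2] → 4; @4: d [1B, align 1] → 5; @5: c [1B, align 1] → 6; @6: a [1B, align 1] → 7; +1 tail pad (align 2); size 8, align 2
@0: reserved [8B, align 2] → 8
@8: mtime [26B, align 2] → 34
+2 pad (align 4)
@36: size [4B, align 4] → 40
@40: inode [44B, align 4] → 84
@84: n_entries [4B, align 4] → 88
@88: signature [1B, align 1] → 89
+7 pad (align 8)
@96: offset [8B, align 8] → 104
@104: blocks [1B, align 1] → 105
+3 pad (align 4)
@108: crc [4B, align 4] → 112
size 112, align 8
— Packet2 —
@0: mtime [26B, align 2] → 26
@26: blocks [1B, align 1] → 27
+1 pad (align 4)
@28: crc [4B, align 4] → 32
@32: signature [1B, align 1] → 33
+3 pad (align 4)
@36: inode [44B, align 4] → 80
@80: size [4B, align 4] → 84
@84: n_entries [4B, align 4] → 88
@88: offset [8B, align 8] → 96
@96: reserved [8B, align 2] → 104
size 104, align 8
112 − 104 = 8

8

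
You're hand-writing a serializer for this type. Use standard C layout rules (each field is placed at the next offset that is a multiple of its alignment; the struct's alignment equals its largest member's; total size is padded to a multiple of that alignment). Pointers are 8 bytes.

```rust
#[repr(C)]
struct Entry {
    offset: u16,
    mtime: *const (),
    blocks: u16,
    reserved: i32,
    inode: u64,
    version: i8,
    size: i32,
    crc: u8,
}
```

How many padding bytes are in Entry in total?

0..2  offset  (2B, 2-aligned)
2..8  -- padding (6B)
8..16  mtime  (8B, 8-aligned)
16..18  blocks  (2B, 2-aligned)
18..20  -- padding (2B)
20..24  reserved  (4B, 4-aligned)
24..32  inode  (8B, 8-aligned)
32..33  version  (1B, 1-aligned)
33..36  -- padding (3B)
36..40  size  (4B, 4-aligned)
40..41  crc  (1B, 1-aligned)
41..48  -- tail padding (7B)
sizeof = 48, alignof = 8
data bytes 30, size 48 → padding 18

18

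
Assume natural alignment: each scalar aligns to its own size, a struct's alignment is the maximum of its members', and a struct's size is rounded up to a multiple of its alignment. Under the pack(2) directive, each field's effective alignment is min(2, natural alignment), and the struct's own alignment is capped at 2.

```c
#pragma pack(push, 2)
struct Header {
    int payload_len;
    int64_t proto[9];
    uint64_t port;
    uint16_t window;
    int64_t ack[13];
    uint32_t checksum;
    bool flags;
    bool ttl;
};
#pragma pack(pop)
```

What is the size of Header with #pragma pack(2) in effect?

196

payload_len at 0 (size 4, align 2) → ends 4
proto at 4 (size 72, align 2) → ends 76
port at 76 (size 8, align 2) → ends 84
window at 84 (size 2, align 2) → ends 86
ack at 86 (size 104, align 2) → ends 190
checksum at 190 (size 4, align 2) → ends 194
flags at 194 (size 1, align 1) → ends 195
ttl at 195 (size 1, align 1) → ends 196
total 196 bytes, alignment 2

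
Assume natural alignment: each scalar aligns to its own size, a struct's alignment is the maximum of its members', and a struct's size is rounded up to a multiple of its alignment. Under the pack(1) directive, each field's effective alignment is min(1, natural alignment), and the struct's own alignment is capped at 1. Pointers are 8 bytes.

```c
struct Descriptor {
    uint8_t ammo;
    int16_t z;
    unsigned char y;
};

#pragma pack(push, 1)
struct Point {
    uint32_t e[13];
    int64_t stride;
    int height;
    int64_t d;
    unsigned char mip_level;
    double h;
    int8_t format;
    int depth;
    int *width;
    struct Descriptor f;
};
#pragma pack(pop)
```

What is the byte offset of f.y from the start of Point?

98

Descriptor: ammo at 0 (size 1, align 1) → ends 1; pad 1 to align 2 for z; z at 2 (size 2, align 2) → ends 4; y at 4 (size 1, align 1) → ends 5; tail pad 1 to reach multiple of 2; total 6 bytes, alignment 2
e at 0 (size 52, align 1) → ends 52
stride at 52 (size 8, align 1) → ends 60
height at 60 (size 4, align 1) → ends 64
d at 64 (size 8, align 1) → ends 72
mip_level at 72 (size 1, align 1) → ends 73
h at 73 (size 8, align 1) → ends 81
format at 81 (size 1, align 1) → ends 82
depth at 82 (size 4, align 1) → ends 86
width at 86 (size 8, align 1) → ends 94
f at 94 (size 6, align 1) → ends 100
within Descriptor: y at 4
94 + 4 = 98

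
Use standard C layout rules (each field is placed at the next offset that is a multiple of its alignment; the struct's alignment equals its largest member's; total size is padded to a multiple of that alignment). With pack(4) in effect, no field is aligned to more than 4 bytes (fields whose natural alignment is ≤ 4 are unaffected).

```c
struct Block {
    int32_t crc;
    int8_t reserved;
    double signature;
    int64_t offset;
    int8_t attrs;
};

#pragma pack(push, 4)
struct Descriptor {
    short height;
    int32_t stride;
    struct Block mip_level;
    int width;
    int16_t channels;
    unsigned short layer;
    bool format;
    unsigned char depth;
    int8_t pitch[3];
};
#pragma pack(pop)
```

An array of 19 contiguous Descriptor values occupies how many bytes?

1064

Block: @0: crc [4B, align 4] → 4; @4: reserved [1B, align 1] → 5; +3 pad (align 8); @8: signature [8B, align 8] → 16; @16: offset [8B, align 8] → 24; @24: attrs [1B, align 1] → 25; +7 tail pad (align 8); size 32, align 8
@0: height [2B, align 2] → 2
+2 pad (align 4)
@4: stride [4B, align 4] → 8
@8: mip_level [32B, align 4] → 40
@40: width [4B, align 4] → 44
@44: channels [2B, align 2] → 46
@46: layer [2B, align 2] → 48
@48: format [1B, align 1] → 49
@49: depth [1B, align 1] → 50
@50: pitch [3B, align 1] → 53
+3 tail pad (align 4)
size 56, align 4
array of 19: 19 × 56 = 1064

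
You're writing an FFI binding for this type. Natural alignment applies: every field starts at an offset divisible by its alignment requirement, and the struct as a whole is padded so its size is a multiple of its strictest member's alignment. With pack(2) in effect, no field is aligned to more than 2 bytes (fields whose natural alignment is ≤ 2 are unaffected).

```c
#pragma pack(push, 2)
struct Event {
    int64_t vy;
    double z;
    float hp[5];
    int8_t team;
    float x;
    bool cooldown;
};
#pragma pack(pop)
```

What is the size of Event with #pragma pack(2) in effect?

0..8  vy  (8B, 2-aligned)
8..16  z  (8B, 2-aligned)
16..36  hp  (20B, 2-aligned)
36..37  team  (1B, 1-aligned)
37..38  -- padding (1B)
38..42  x  (4B, 2-aligned)
42..43  cooldown  (1B, 1-aligned)
43..44  -- tail padding (1B)
sizeof = 44, alignof = 2

44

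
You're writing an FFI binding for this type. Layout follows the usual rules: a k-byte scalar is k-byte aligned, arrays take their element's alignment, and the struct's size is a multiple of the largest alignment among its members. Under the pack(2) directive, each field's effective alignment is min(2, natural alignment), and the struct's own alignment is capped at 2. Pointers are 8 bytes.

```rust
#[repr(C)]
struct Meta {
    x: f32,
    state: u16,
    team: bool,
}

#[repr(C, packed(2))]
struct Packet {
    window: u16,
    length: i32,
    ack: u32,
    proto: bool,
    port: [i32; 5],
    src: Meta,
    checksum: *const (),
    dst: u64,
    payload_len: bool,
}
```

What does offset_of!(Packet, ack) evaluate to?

6

Meta: @0: x [4B, align 4] → 4; @4: state [2B, align 2] → 6; @6: team [1B, align 1] → 7; +1 tail pad (align 4); size 8, align 4
@0: window [2B, align 2] → 2
@2: length [4B, align 2] → 6
@6: ack [4B, align 2] → 10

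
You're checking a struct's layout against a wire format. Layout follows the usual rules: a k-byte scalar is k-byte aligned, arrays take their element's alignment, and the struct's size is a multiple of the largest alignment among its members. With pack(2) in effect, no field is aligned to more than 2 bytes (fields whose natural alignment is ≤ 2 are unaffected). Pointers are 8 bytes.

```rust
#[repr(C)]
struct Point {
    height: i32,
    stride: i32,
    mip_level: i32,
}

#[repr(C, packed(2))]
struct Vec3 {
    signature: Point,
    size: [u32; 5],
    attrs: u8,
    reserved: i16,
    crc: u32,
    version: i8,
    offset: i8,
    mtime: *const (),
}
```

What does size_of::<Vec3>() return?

50 bytes

Point: 0..4  height  (4B, 4-aligned); 4..8  stride  (4B, 4-aligned); 8..12  mip_level  (4B, 4-aligned); sizeof = 12, alignof = 4
0..12  signature  (12B, 2-aligned)
12..32  size  (20B, 2-aligned)
32..33  attrs  (1B, 1-aligned)
33..34  -- padding (1B)
34..36  reserved  (2B, 2-aligned)
36..40  crc  (4B, 2-aligned)
40..41  version  (1B, 1-aligned)
41..42  offset  (1B, 1-aligned)
42..50  mtime  (8B, 2-aligned)
sizeof = 50, alignof = 2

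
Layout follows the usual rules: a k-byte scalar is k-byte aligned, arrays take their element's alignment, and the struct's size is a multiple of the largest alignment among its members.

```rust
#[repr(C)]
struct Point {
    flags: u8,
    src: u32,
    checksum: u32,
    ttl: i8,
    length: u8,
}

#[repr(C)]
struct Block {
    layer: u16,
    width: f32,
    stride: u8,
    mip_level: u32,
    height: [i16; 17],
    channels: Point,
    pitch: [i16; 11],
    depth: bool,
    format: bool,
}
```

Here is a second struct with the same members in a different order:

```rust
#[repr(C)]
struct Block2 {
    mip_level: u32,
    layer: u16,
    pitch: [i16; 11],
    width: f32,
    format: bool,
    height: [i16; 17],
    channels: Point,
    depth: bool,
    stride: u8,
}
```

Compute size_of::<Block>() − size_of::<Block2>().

Point: flags at 0 (size 1, align 1) → ends 1; pad 3 to align 4 for src; src at 4 (size 4, align 4) → ends 8; checksum at 8 (size 4, align 4) → ends 12; ttl at 12 (size 1, align 1) → ends 13; length at 13 (size 1, align 1) → ends 14; tail pad 2 to reach multiple of 4; total 16 bytes, alignment 4
layer at 0 (size 2, align 2) → ends 2
pad 2 to align 4 for width
width at 4 (size 4, align 4) → ends 8
stride at 8 (size 1, align 1) → ends 9
pad 3 to align 4 for mip_level
mip_level at 12 (size 4, align 4) → ends 16
height at 16 (size 34, align 2) → ends 50
pad 2 to align 4 for channels
channels at 52 (size 16, align 4) → ends 68
pitch at 68 (size 22, align 2) → ends 90
depth at 90 (size 1, align 1) → ends 91
format at 91 (size 1, align 1) → ends 92
total 92 bytes, alignment 4
— Block2 —
mip_level at 0 (size 4, align 4) → ends 4
layer at 4 (size 2, align 2) → ends 6
pitch at 6 (size 22, align 2) → ends 28
width at 28 (size 4, align 4) → ends 32
format at 32 (size 1, align 1) → ends 33
pad 1 to align 2 for height
height at 34 (size 34, align 2) → ends 68
channels at 68 (size 16, align 4) → ends 84
depth at 84 (size 1, align 1) → ends 85
stride at 85 (size 1, align 1) → ends 86
tail pad 2 to reach multiple of 4
total 88 bytes, alignment 4
92 − 88 = 4

4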